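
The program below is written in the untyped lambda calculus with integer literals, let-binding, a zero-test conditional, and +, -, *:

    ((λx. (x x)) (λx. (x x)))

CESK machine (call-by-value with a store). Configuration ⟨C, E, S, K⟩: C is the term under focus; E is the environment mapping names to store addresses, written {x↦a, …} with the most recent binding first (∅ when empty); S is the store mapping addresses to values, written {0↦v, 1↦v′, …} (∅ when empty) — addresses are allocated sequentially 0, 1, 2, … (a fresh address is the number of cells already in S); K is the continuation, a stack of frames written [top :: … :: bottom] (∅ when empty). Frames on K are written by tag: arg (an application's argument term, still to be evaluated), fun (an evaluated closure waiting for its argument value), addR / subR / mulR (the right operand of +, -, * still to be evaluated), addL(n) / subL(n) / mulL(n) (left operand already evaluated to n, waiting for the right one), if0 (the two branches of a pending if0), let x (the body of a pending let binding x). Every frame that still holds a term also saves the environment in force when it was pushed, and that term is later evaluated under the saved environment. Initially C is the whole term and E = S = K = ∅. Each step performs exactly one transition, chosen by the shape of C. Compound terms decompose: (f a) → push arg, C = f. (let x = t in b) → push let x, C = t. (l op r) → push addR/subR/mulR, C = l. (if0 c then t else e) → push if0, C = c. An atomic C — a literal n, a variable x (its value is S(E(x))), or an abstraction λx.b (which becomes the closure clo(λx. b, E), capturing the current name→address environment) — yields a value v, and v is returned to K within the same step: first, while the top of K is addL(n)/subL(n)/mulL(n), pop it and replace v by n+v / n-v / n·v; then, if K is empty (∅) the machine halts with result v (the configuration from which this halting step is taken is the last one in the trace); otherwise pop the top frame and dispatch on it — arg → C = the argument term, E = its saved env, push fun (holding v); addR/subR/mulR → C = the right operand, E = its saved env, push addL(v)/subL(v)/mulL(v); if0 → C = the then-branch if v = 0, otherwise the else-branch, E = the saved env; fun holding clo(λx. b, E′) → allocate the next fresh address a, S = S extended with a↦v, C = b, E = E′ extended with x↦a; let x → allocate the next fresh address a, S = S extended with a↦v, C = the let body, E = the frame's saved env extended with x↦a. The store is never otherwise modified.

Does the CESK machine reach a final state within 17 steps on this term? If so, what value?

Answer: DIVERGES (no final state within 17 steps)

Derivation:
t=0: ⟨C=((λx. (x x)) (λx. (x x))); E=∅; S=∅; K=∅⟩
t=1: ⟨C=(λx. (x x)); E=∅; S=∅; K=[arg]⟩
t=2: ⟨C=(λx. (x x)); E=∅; S=∅; K=[fun]⟩
t=3: ⟨C=(x x); E={x↦0}; S={0↦clo(λx. (x x), ∅)}; K=∅⟩
t=4: ⟨C=x; E={x↦0}; S={0↦clo(λx. (x x), ∅)}; K=[arg]⟩
t=5: ⟨C=x; E={x↦0}; S={0↦clo(λx. (x x), ∅)}; K=[fun]⟩
t=6: ⟨C=(x x); E={x↦1}; S={0↦clo(λx. (x x), ∅), 1↦clo(λx. (x x), ∅)}; K=∅⟩
t=7: ⟨C=x; E={x↦1}; S={0↦clo(λx. (x x), ∅), 1↦clo(λx. (x x), ∅)}; K=[arg]⟩
t=8: ⟨C=x; E={x↦1}; S={0↦clo(λx. (x x), ∅), 1↦clo(λx. (x x), ∅)}; K=[fun]⟩
t=9: ⟨C=(x x); E={x↦2}; S={0↦clo(λx. (x x), ∅), 1↦clo(λx. (x x), ∅), 2↦clo(λx. (x x), ∅)}; K=∅⟩
t=10: ⟨C=x; E={x↦2}; S={0↦clo(λx. (x x), ∅), 1↦clo(λx. (x x), ∅), 2↦clo(λx. (x x), ∅)}; K=[arg]⟩
t=11: ⟨C=x; E={x↦2}; S={0↦clo(λx. (x x), ∅), 1↦clo(λx. (x x), ∅), 2↦clo(λx. (x x), ∅)}; K=[fun]⟩
t=12: ⟨C=(x x); E={x↦3}; S={0↦clo(λx. (x x), ∅), 1↦clo(λx. (x x), ∅), 2↦clo(λx. (x x), ∅), 3↦clo(λx. (x x), ∅)}; K=∅⟩
t=13: ⟨C=x; E={x↦3}; S={0↦clo(λx. (x x), ∅), 1↦clo(λx. (x x), ∅), 2↦clo(λx. (x x), ∅), 3↦clo(λx. (x x), ∅)}; K=[arg]⟩
t=14: ⟨C=x; E={x↦3}; S={0↦clo(λx. (x x), ∅), 1↦clo(λx. (x x), ∅), 2↦clo(λx. (x x), ∅), 3↦clo(λx. (x x), ∅)}; K=[fun]⟩
t=15: ⟨C=(x x); E={x↦4}; S={0↦clo(λx. (x x), ∅), 1↦clo(λx. (x x), ∅), 2↦clo(λx. (x x), ∅), 3↦clo(λx. (x x), ∅), 4↦clo(λx. (x x), ∅)}; K=∅⟩
t=16: ⟨C=x; E={x↦4}; S={0↦clo(λx. (x x), ∅), 1↦clo(λx. (x x), ∅), 2↦clo(λx. (x x), ∅), 3↦clo(λx. (x x), ∅), 4↦clo(λx. (x x), ∅)}; K=[arg]⟩
t=17: ⟨C=x; E={x↦4}; S={0↦clo(λx. (x x), ∅), 1↦clo(λx. (x x), ∅), 2↦clo(λx. (x x), ∅), 3↦clo(λx. (x x), ∅), 4↦clo(λx. (x x), ∅)}; K=[fun]⟩
→ 17 transitions taken and the configuration is still not final: no result within 17 steps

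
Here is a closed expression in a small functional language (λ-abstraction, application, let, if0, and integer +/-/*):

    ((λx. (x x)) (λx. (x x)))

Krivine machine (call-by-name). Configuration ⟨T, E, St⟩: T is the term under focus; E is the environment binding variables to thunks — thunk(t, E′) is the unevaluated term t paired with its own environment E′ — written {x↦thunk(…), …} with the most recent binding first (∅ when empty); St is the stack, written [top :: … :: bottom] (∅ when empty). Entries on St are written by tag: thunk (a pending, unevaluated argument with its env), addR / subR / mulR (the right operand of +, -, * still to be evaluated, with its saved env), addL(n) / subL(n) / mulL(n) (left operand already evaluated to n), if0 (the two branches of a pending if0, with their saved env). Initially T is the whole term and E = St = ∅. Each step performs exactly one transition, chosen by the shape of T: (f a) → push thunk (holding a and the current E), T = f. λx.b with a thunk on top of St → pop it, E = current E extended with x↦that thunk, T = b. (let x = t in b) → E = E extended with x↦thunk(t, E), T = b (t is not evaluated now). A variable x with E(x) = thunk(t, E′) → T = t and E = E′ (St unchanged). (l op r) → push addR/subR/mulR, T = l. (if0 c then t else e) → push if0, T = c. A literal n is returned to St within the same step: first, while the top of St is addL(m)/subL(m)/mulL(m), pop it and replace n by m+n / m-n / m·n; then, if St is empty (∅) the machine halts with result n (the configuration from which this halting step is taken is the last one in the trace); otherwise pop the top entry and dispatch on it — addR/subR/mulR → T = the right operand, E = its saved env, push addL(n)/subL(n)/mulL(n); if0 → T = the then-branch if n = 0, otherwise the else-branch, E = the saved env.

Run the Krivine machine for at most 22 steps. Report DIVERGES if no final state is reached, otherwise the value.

t=0: [T=((λx. (x x)) (λx. (x x))) | E=∅ | St=∅]
t=1: [T=(λx. (x x)) | E=∅ | St=[thunk]]
t=2: [T=(x x) | E={x↦thunk((λx. (x x)), ∅)} | St=∅]
t=3: [T=x | E={x↦thunk((λx. (x x)), ∅)} | St=[thunk]]
t=4: [T=(λx. (x x)) | E=∅ | St=[thunk]]
t=5: [T=(x x) | E={x↦thunk(x, {x↦thunk((λx. (x x)), ∅)})} | St=∅]
t=6: [T=x | E={x↦thunk(x, {x↦thunk((λx. (x x)), ∅)})} | St=[thunk]]
t=7: [T=x | E={x↦thunk((λx. (x x)), ∅)} | St=[thunk]]
t=8: [T=(λx. (x x)) | E=∅ | St=[thunk]]
t=9: [T=(x x) | E={x↦thunk(x, {x↦thunk(x, {x↦thunk((λx. (x x)), ∅)})})} | St=∅]
t=10: [T=x | E={x↦thunk(x, {x↦thunk(x, {x↦thunk((λx. (x x)), ∅)})})} | St=[thunk]]
t=11: [T=x | E={x↦thunk(x, {x↦thunk((λx. (x x)), ∅)})} | St=[thunk]]
t=12: [T=x | E={x↦thunk((λx. (x x)), ∅)} | St=[thunk]]
t=13: [T=(λx. (x x)) | E=∅ | St=[thunk]]
t=14: [T=(x x) | E={x↦thunk(x, {x↦thunk(x, {x↦thunk(x, {x↦thunk((λx. (x x)), ∅)})})})} | St=∅]
t=15: [T=x | E={x↦thunk(x, {x↦thunk(x, {x↦thunk(x, {x↦thunk((λx. (x x)), ∅)})})})} | St=[thunk]]
t=16: [T=x | E={x↦thunk(x, {x↦thunk(x, {x↦thunk((λx. (x x)), ∅)})})} | St=[thunk]]
t=17: [T=x | E={x↦thunk(x, {x↦thunk((λx. (x x)), ∅)})} | St=[thunk]]
t=18: [T=x | E={x↦thunk((λx. (x x)), ∅)} | St=[thunk]]
t=19: [T=(λx. (x x)) | E=∅ | St=[thunk]]
t=20: [T=(x x) | E={x↦thunk(x, {x↦thunk(x, {x↦thunk(x, {x↦thunk(x, {x↦thunk((λx. (x x)), ∅)})})})})} | St=∅]
t=21: [T=x | E={x↦thunk(x, {x↦thunk(x, {x↦thunk(x, {x↦thunk(x, {x↦thunk((λx. (x x)), ∅)})})})})} | St=[thunk]]
t=22: [T=x | E={x↦thunk(x, {x↦thunk(x, {x↦thunk(x, {x↦thunk((λx. (x x)), ∅)})})})} | St=[thunk]]
→ 22 transitions taken and the configuration is still not final: no result within 22 steps

Answer: DIVERGES (no final state within 22 steps)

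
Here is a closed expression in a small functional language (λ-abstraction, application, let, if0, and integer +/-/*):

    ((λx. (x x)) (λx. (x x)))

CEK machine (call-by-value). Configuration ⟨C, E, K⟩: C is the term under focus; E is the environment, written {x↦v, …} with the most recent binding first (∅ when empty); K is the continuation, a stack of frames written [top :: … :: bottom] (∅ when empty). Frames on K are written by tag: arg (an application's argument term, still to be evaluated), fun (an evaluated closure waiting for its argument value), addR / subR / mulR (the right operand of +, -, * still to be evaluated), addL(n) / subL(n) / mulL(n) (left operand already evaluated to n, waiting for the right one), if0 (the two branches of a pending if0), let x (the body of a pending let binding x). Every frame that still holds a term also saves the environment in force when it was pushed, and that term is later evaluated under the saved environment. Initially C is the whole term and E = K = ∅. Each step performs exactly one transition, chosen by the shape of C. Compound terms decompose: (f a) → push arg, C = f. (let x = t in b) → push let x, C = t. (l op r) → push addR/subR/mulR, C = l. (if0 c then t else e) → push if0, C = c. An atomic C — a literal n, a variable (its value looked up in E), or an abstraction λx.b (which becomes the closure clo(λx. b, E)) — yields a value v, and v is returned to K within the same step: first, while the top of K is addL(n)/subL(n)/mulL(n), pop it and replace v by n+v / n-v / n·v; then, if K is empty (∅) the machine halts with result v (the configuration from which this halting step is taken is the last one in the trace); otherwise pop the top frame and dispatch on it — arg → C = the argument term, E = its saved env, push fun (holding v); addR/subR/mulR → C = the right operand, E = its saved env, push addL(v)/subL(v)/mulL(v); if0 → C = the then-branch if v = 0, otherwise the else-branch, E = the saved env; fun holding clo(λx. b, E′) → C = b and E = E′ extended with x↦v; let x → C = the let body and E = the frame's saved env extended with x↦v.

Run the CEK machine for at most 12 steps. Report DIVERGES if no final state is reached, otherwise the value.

0. <C=((λx. (x x)) (λx. (x x))), E=∅, K=∅>
1. <C=(λx. (x x)), E=∅, K=[arg]>
2. <C=(λx. (x x)), E=∅, K=[fun]>
3. <C=(x x), E={x↦clo(λx. (x x), ∅)}, K=∅>
4. <C=x, E={x↦clo(λx. (x x), ∅)}, K=[arg]>
5. <C=x, E={x↦clo(λx. (x x), ∅)}, K=[fun]>
… configuration repeats with period 3 (steps 3–5 recur indefinitely) …

Answer: DIVERGES (no final state within 12 steps)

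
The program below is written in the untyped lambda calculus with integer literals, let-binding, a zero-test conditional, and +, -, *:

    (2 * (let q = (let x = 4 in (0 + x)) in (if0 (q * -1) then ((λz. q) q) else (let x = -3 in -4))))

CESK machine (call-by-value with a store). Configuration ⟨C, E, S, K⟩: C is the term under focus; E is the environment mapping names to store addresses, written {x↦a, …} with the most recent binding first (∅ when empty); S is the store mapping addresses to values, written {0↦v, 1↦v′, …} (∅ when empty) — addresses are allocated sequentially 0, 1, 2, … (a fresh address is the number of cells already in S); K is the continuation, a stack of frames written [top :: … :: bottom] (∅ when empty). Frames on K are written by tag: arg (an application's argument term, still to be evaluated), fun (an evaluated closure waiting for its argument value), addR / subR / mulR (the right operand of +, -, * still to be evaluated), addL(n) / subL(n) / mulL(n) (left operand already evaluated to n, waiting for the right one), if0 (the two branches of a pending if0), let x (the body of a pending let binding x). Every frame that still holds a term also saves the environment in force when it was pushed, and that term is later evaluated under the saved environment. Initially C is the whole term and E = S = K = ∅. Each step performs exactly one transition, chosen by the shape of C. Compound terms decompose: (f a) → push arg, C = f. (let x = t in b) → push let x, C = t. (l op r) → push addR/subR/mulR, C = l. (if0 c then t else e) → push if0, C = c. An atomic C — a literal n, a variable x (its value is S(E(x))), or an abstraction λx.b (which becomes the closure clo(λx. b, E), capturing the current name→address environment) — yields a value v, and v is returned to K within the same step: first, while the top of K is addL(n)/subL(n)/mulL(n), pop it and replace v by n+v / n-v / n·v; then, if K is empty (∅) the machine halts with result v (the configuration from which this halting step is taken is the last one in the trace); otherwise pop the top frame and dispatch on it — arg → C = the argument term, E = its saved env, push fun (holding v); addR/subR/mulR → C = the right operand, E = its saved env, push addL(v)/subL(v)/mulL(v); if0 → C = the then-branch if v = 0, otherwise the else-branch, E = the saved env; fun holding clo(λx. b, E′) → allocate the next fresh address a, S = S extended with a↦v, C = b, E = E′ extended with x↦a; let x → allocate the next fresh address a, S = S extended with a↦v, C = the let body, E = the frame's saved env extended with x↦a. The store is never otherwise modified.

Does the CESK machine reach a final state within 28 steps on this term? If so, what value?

Answer: -8

Execution trace:
t=0: ⟨C=(2 * (let q = (let x = 4 in (0 + x)) in (if0 (q * -1) then ((λz. q) q) else (let x = -3 in -4)))); E=∅; S=∅; K=∅⟩
t=1: ⟨C=2; E=∅; S=∅; K=[mulR]⟩
t=2: ⟨C=(let q = (let x = 4 in (0 + x)) in (if0 (q * -1) then ((λz. q) q) else (let x = -3 in -4))); E=∅; S=∅; K=[mulL(2)]⟩
t=3: ⟨C=(let x = 4 in (0 + x)); E=∅; S=∅; K=[let q :: mulL(2)]⟩
t=4: ⟨C=4; E=∅; S=∅; K=[let x :: let q :: mulL(2)]⟩
t=5: ⟨C=(0 + x); E={x↦0}; S={0↦4}; K=[let q :: mulL(2)]⟩
t=6: ⟨C=0; E={x↦0}; S={0↦4}; K=[addR :: let q :: mulL(2)]⟩
t=7: ⟨C=x; E={x↦0}; S={0↦4}; K=[addL(0) :: let q :: mulL(2)]⟩
t=8: ⟨C=(if0 (q * -1) then ((λz. q) q) else (let x = -3 in -4)); E={q↦1}; S={0↦4, 1↦4}; K=[mulL(2)]⟩
t=9: ⟨C=(q * -1); E={q↦1}; S={0↦4, 1↦4}; K=[if0 :: mulL(2)]⟩
t=10: ⟨C=q; E={q↦1}; S={0↦4, 1↦4}; K=[mulR :: if0 :: mulL(2)]⟩
t=11: ⟨C=-1; E={q↦1}; S={0↦4, 1↦4}; K=[mulL(4) :: if0 :: mulL(2)]⟩
t=12: ⟨C=(let x = -3 in -4); E={q↦1}; S={0↦4, 1↦4}; K=[mulL(2)]⟩
t=13: ⟨C=-3; E={q↦1}; S={0↦4, 1↦4}; K=[let x :: mulL(2)]⟩
t=14: ⟨C=-4; E={x↦2, q↦1}; S={0↦4, 1↦4, 2↦-3}; K=[mulL(2)]⟩
→ final value -8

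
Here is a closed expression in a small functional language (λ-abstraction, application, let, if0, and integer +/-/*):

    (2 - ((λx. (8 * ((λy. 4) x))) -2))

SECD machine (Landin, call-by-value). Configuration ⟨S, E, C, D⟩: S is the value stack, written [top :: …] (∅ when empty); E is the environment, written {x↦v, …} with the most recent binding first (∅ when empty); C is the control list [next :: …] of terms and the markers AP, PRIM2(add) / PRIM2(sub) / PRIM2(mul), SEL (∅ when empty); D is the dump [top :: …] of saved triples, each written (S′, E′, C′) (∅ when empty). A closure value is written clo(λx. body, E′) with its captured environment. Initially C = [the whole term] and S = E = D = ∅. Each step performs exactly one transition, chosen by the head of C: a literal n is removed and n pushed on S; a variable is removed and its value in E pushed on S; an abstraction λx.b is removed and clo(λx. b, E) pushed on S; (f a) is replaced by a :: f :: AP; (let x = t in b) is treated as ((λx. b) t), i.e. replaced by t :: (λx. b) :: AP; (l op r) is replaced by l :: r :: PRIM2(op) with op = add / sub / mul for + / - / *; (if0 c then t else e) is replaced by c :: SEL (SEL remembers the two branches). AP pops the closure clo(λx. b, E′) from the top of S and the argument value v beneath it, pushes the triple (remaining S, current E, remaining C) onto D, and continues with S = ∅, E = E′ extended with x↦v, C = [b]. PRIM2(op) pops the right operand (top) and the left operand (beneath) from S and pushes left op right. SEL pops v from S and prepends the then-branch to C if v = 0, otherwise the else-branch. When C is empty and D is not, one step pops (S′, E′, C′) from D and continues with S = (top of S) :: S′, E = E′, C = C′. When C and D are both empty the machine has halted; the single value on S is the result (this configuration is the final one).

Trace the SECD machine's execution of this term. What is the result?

0. ⟨S=∅; E=∅; C=[(2 - ((λx. (8 * ((λy. 4) x))) -2))]; D=∅⟩
1. ⟨S=∅; E=∅; C=[2 :: ((λx. (8 * ((λy. 4) x))) -2) :: PRIM2(sub)]; D=∅⟩
2. ⟨S=[2]; E=∅; C=[((λx. (8 * ((λy. 4) x))) -2) :: PRIM2(sub)]; D=∅⟩
3. ⟨S=[2]; E=∅; C=[-2 :: (λx. (8 * ((λy. 4) x))) :: AP :: PRIM2(sub)]; D=∅⟩
4. ⟨S=[-2 :: 2]; E=∅; C=[(λx. (8 * ((λy. 4) x))) :: AP :: PRIM2(sub)]; D=∅⟩
5. ⟨S=[clo(λx. (8 * ((λy. 4) x)), ∅) :: -2 :: 2]; E=∅; C=[AP :: PRIM2(sub)]; D=∅⟩
6. ⟨S=∅; E={x↦-2}; C=[(8 * ((λy. 4) x))]; D=[([2], ∅, [PRIM2(sub)])]⟩
7. ⟨S=∅; E={x↦-2}; C=[8 :: ((λy. 4) x) :: PRIM2(mul)]; D=[([2], ∅, [PRIM2(sub)])]⟩
8. ⟨S=[8]; E={x↦-2}; C=[((λy. 4) x) :: PRIM2(mul)]; D=[([2], ∅, [PRIM2(sub)])]⟩
9. ⟨S=[8]; E={x↦-2}; C=[x :: (λy. 4) :: AP :: PRIM2(mul)]; D=[([2], ∅, [PRIM2(sub)])]⟩
10. ⟨S=[-2 :: 8]; E={x↦-2}; C=[(λy. 4) :: AP :: PRIM2(mul)]; D=[([2], ∅, [PRIM2(sub)])]⟩
11. ⟨S=[clo(λy. 4, {x↦-2}) :: -2 :: 8]; E={x↦-2}; C=[AP :: PRIM2(mul)]; D=[([2], ∅, [PRIM2(sub)])]⟩
12. ⟨S=∅; E={y↦-2, x↦-2}; C=[4]; D=[([8], {x↦-2}, [PRIM2(mul)]) :: ([2], ∅, [PRIM2(sub)])]⟩
13. ⟨S=[4]; E={y↦-2, x↦-2}; C=∅; D=[([8], {x↦-2}, [PRIM2(mul)]) :: ([2], ∅, [PRIM2(sub)])]⟩
14. ⟨S=[4 :: 8]; E={x↦-2}; C=[PRIM2(mul)]; D=[([2], ∅, [PRIM2(sub)])]⟩
15. ⟨S=[32]; E={x↦-2}; C=∅; D=[([2], ∅, [PRIM2(sub)])]⟩
16. ⟨S=[32 :: 2]; E=∅; C=[PRIM2(sub)]; D=∅⟩
17. ⟨S=[-30]; E=∅; C=∅; D=∅⟩
→ final value -30

Answer: -30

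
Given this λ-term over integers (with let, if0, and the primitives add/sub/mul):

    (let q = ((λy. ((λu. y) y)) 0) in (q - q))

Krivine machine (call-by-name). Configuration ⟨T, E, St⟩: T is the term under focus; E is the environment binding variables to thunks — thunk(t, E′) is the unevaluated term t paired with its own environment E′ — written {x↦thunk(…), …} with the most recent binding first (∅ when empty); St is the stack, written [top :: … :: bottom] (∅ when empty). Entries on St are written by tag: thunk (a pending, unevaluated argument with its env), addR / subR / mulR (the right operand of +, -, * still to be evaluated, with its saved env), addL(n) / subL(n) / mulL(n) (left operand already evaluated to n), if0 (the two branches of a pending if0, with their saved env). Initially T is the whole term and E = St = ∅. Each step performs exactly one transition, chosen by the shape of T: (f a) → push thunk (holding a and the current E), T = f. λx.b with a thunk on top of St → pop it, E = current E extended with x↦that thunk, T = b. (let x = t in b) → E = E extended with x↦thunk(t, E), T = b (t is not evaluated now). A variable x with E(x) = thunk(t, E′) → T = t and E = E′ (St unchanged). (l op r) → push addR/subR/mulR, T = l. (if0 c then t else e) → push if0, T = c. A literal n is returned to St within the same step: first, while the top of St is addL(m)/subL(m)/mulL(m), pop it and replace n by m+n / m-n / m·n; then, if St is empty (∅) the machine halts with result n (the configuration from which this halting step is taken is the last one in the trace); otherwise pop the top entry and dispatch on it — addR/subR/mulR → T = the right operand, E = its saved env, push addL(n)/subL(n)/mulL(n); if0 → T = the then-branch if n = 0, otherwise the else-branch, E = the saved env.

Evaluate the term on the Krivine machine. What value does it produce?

[0] [T=(let q = ((λy. ((λu. y) y)) 0) in (q - q)) | E=∅ | St=∅]
[1] [T=(q - q) | E={q↦thunk(((λy. ((λu. y) y)) 0), ∅)} | St=∅]
[2] [T=q | E={q↦thunk(((λy. ((λu. y) y)) 0), ∅)} | St=[subR]]
[3] [T=((λy. ((λu. y) y)) 0) | E=∅ | St=[subR]]
[4] [T=(λy. ((λu. y) y)) | E=∅ | St=[thunk :: subR]]
[5] [T=((λu. y) y) | E={y↦thunk(0, ∅)} | St=[subR]]
[6] [T=(λu. y) | E={y↦thunk(0, ∅)} | St=[thunk :: subR]]
[7] [T=y | E={u↦thunk(y, {y↦thunk(0, ∅)}), y↦thunk(0, ∅)} | St=[subR]]
[8] [T=0 | E=∅ | St=[subR]]
[9] [T=q | E={q↦thunk(((λy. ((λu. y) y)) 0), ∅)} | St=[subL(0)]]
[10] [T=((λy. ((λu. y) y)) 0) | E=∅ | St=[subL(0)]]
[11] [T=(λy. ((λu. y) y)) | E=∅ | St=[thunk :: subL(0)]]
[12] [T=((λu. y) y) | E={y↦thunk(0, ∅)} | St=[subL(0)]]
[13] [T=(λu. y) | E={y↦thunk(0, ∅)} | St=[thunk :: subL(0)]]
[14] [T=y | E={u↦thunk(y, {y↦thunk(0, ∅)}), y↦thunk(0, ∅)} | St=[subL(0)]]
[15] [T=0 | E=∅ | St=[subL(0)]]
→ final value 0

Answer: 0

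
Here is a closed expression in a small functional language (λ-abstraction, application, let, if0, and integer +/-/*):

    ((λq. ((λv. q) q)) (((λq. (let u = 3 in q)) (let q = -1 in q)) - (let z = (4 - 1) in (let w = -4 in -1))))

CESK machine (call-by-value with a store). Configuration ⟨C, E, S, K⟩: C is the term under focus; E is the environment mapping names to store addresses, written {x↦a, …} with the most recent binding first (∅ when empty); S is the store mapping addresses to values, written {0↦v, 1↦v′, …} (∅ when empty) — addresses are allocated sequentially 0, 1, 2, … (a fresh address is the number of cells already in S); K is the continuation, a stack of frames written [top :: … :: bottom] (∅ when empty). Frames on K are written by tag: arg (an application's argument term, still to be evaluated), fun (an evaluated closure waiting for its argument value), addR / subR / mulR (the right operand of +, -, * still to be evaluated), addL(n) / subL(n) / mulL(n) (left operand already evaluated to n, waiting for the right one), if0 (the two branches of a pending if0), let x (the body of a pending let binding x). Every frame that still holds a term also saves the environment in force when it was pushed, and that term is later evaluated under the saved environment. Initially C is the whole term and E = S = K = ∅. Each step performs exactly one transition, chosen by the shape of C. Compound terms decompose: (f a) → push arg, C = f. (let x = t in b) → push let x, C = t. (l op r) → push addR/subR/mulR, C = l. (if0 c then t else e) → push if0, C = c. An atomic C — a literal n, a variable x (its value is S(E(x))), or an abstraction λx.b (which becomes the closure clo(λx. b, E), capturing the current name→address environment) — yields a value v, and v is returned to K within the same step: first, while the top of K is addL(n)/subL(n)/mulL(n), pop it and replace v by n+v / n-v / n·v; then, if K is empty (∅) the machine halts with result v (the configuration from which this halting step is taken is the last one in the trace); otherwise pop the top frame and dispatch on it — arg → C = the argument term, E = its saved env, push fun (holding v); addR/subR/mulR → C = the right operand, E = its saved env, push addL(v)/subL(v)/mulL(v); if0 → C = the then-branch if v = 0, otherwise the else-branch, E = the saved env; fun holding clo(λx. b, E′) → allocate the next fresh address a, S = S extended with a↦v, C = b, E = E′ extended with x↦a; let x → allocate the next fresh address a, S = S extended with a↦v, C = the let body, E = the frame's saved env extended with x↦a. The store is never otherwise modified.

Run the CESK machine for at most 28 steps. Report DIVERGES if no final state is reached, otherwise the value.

[0] ⟨C=((λq. ((λv. q) q)) (((λq. (let u = 3 in q)) (let q = -1 in q)) - (let z = (4 - 1) in (let w = -4 in -1)))); E=∅; S=∅; K=∅⟩
[1] ⟨C=(λq. ((λv. q) q)); E=∅; S=∅; K=[arg]⟩
[2] ⟨C=(((λq. (let u = 3 in q)) (let q = -1 in q)) - (let z = (4 - 1) in (let w = -4 in -1))); E=∅; S=∅; K=[fun]⟩
[3] ⟨C=((λq. (let u = 3 in q)) (let q = -1 in q)); E=∅; S=∅; K=[subR :: fun]⟩
[4] ⟨C=(λq. (let u = 3 in q)); E=∅; S=∅; K=[arg :: subR :: fun]⟩
[5] ⟨C=(let q = -1 in q); E=∅; S=∅; K=[fun :: subR :: fun]⟩
[6] ⟨C=-1; E=∅; S=∅; K=[let q :: fun :: subR :: fun]⟩
[7] ⟨C=q; E={q↦0}; S={0↦-1}; K=[fun :: subR :: fun]⟩
[8] ⟨C=(let u = 3 in q); E={q↦1}; S={0↦-1, 1↦-1}; K=[subR :: fun]⟩
[9] ⟨C=3; E={q↦1}; S={0↦-1, 1↦-1}; K=[let u :: subR :: fun]⟩
[10] ⟨C=q; E={u↦2, q↦1}; S={0↦-1, 1↦-1, 2↦3}; K=[subR :: fun]⟩
[11] ⟨C=(let z = (4 - 1) in (let w = -4 in -1)); E=∅; S={0↦-1, 1↦-1, 2↦3}; K=[subL(-1) :: fun]⟩
[12] ⟨C=(4 - 1); E=∅; S={0↦-1, 1↦-1, 2↦3}; K=[let z :: subL(-1) :: fun]⟩
[13] ⟨C=4; E=∅; S={0↦-1, 1↦-1, 2↦3}; K=[subR :: let z :: subL(-1) :: fun]⟩
[14] ⟨C=1; E=∅; S={0↦-1, 1↦-1, 2↦3}; K=[subL(4) :: let z :: subL(-1) :: fun]⟩
[15] ⟨C=(let w = -4 in -1); E={z↦3}; S={0↦-1, 1↦-1, 2↦3, 3↦3}; K=[subL(-1) :: fun]⟩
[16] ⟨C=-4; E={z↦3}; S={0↦-1, 1↦-1, 2↦3, 3↦3}; K=[let w :: subL(-1) :: fun]⟩
[17] ⟨C=-1; E={w↦4, z↦3}; S={0↦-1, 1↦-1, 2↦3, 3↦3, 4↦-4}; K=[subL(-1) :: fun]⟩
[18] ⟨C=((λv. q) q); E={q↦5}; S={0↦-1, 1↦-1, 2↦3, 3↦3, 4↦-4, 5↦0}; K=∅⟩
[19] ⟨C=(λv. q); E={q↦5}; S={0↦-1, 1↦-1, 2↦3, 3↦3, 4↦-4, 5↦0}; K=[arg]⟩
[20] ⟨C=q; E={q↦5}; S={0↦-1, 1↦-1, 2↦3, 3↦3, 4↦-4, 5↦0}; K=[fun]⟩
[21] ⟨C=q; E={v↦6, q↦5}; S={0↦-1, 1↦-1, 2↦3, 3↦3, 4↦-4, 5↦0, 6↦0}; K=∅⟩
→ final value 0

Answer: 0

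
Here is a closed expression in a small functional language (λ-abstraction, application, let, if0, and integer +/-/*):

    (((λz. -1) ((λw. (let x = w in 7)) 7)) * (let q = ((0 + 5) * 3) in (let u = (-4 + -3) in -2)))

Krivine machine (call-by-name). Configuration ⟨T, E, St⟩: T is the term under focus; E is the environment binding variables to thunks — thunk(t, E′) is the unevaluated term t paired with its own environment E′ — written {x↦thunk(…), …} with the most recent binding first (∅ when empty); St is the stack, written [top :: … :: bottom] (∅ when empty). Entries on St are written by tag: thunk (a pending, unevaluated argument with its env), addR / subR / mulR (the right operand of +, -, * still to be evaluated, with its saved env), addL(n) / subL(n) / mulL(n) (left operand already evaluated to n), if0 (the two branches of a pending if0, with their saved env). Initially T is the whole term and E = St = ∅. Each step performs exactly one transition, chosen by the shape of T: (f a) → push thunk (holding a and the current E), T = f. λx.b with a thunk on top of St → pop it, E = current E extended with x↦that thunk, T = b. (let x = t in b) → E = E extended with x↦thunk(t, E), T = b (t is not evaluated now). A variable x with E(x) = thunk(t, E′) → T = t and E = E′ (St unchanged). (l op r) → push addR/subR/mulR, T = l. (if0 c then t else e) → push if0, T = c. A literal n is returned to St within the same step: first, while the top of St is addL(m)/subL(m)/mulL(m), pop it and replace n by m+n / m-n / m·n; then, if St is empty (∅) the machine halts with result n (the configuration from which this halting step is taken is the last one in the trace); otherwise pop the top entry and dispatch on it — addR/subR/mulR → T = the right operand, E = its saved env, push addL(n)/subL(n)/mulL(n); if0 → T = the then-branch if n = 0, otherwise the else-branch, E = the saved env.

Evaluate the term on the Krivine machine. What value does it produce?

[0] <T=(((λz. -1) ((λw. (let x = w in 7)) 7)) * (let q = ((0 + 5) * 3) in (let u = (-4 + -3) in -2))), E=∅, St=∅>
[1] <T=((λz. -1) ((λw. (let x = w in 7)) 7)), E=∅, St=[mulR]>
[2] <T=(λz. -1), E=∅, St=[thunk :: mulR]>
[3] <T=-1, E={z↦thunk(((λw. (let x = w in 7)) 7), ∅)}, St=[mulR]>
[4] <T=(let q = ((0 + 5) * 3) in (let u = (-4 + -3) in -2)), E=∅, St=[mulL(-1)]>
[5] <T=(let u = (-4 + -3) in -2), E={q↦thunk(((0 + 5) * 3), ∅)}, St=[mulL(-1)]>
[6] <T=-2, E={u↦thunk((-4 + -3), {q↦thunk(((0 + 5) * 3), ∅)}), q↦thunk(((0 + 5) * 3), ∅)}, St=[mulL(-1)]>
→ final value 2

Answer: 2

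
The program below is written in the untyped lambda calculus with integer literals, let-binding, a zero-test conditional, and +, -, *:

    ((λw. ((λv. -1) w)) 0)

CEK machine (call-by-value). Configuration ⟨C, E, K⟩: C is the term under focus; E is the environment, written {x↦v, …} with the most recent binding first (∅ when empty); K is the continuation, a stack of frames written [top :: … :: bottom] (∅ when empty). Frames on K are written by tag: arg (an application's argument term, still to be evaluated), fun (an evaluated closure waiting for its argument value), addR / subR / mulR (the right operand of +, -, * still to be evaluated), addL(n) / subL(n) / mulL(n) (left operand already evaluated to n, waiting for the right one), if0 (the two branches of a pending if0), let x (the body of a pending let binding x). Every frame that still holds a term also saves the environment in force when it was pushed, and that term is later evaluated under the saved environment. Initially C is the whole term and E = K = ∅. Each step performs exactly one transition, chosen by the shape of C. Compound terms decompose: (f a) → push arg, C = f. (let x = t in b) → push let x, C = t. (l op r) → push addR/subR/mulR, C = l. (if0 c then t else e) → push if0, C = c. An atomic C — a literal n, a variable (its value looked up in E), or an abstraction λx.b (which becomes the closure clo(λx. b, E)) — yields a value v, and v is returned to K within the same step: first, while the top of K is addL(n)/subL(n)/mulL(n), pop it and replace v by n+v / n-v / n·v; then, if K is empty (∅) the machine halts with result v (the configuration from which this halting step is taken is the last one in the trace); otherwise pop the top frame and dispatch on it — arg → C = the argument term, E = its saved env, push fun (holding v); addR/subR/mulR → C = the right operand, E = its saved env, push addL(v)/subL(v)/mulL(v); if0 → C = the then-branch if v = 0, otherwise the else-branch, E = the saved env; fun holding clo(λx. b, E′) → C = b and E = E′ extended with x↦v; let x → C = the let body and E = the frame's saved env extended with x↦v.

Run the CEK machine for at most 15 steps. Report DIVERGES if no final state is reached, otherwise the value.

Answer: -1

Derivation:
step 0: ⟨C=((λw. ((λv. -1) w)) 0); E=∅; K=∅⟩
step 1: ⟨C=(λw. ((λv. -1) w)); E=∅; K=[arg]⟩
step 2: ⟨C=0; E=∅; K=[fun]⟩
step 3: ⟨C=((λv. -1) w); E={w↦0}; K=∅⟩
step 4: ⟨C=(λv. -1); E={w↦0}; K=[arg]⟩
step 5: ⟨C=w; E={w↦0}; K=[fun]⟩
step 6: ⟨C=-1; E={v↦0, w↦0}; K=∅⟩
→ final value -1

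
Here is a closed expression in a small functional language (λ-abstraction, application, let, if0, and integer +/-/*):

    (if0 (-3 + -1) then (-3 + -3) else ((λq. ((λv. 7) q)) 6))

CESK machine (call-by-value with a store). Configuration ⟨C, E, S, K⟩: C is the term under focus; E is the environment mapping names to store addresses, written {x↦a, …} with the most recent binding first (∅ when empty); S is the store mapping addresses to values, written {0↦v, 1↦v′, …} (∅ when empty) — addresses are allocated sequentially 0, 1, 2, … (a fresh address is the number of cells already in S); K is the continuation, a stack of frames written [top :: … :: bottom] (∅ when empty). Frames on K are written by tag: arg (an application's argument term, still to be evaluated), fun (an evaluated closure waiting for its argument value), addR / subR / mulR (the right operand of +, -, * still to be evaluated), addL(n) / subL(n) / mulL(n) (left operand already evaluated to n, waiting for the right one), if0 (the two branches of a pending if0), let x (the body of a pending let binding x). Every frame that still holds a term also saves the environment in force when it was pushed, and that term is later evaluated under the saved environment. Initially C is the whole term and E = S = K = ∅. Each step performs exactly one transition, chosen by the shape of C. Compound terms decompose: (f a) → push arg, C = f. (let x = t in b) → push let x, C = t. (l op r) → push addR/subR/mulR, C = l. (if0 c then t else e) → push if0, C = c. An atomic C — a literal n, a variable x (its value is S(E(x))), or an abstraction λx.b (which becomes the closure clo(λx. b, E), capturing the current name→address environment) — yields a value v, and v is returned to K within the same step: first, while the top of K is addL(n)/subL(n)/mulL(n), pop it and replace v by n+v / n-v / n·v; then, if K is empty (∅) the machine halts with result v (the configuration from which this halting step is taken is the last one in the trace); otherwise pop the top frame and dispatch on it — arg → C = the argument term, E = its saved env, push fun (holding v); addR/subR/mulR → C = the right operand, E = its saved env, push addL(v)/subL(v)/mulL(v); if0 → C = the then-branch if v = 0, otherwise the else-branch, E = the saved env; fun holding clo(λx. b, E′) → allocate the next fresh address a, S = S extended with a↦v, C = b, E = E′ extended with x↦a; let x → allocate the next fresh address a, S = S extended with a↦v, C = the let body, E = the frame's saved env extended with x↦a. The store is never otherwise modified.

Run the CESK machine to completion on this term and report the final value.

Answer: 7

Machine steps:
step 0: <C=(if0 (-3 + -1) then (-3 + -3) else ((λq. ((λv. 7) q)) 6)), E=∅, S=∅, K=∅>
step 1: <C=(-3 + -1), E=∅, S=∅, K=[if0]>
step 2: <C=-3, E=∅, S=∅, K=[addR :: if0]>
step 3: <C=-1, E=∅, S=∅, K=[addL(-3) :: if0]>
step 4: <C=((λq. ((λv. 7) q)) 6), E=∅, S=∅, K=∅>
step 5: <C=(λq. ((λv. 7) q)), E=∅, S=∅, K=[arg]>
step 6: <C=6, E=∅, S=∅, K=[fun]>
step 7: <C=((λv. 7) q), E={q↦0}, S={0↦6}, K=∅>
step 8: <C=(λv. 7), E={q↦0}, S={0↦6}, K=[arg]>
step 9: <C=q, E={q↦0}, S={0↦6}, K=[fun]>
step 10: <C=7, E={v↦1, q↦0}, S={0↦6, 1↦6}, K=∅>
→ final value 7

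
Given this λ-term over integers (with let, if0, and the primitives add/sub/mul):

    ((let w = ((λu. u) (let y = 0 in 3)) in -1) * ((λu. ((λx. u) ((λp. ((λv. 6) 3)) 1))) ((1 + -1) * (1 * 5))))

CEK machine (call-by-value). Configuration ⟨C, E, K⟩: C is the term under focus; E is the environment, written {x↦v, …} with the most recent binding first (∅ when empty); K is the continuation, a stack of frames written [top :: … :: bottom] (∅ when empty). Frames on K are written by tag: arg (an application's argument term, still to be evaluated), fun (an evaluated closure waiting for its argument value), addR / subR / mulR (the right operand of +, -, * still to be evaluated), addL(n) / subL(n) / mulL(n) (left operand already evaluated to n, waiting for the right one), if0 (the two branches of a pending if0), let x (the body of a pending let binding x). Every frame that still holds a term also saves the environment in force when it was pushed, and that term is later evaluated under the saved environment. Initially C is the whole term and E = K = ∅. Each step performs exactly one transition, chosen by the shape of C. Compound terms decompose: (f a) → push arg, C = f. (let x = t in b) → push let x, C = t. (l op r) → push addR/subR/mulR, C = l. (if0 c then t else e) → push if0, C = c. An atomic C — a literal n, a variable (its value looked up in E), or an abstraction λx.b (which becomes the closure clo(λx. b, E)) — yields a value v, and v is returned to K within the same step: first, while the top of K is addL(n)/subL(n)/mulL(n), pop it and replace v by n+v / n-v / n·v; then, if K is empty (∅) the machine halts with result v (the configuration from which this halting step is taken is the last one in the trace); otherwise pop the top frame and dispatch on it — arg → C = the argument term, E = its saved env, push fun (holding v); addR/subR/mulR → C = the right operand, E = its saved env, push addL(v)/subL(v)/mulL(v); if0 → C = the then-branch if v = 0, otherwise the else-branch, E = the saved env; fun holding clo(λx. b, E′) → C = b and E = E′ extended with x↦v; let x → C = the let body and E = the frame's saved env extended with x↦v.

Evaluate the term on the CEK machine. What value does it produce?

step 0: [C=((let w = ((λu. u) (let y = 0 in 3)) in -1) * ((λu. ((λx. u) ((λp. ((λv. 6) 3)) 1))) ((1 + -1) * (1 * 5)))) | E=∅ | K=∅]
step 1: [C=(let w = ((λu. u) (let y = 0 in 3)) in -1) | E=∅ | K=[mulR]]
step 2: [C=((λu. u) (let y = 0 in 3)) | E=∅ | K=[let w :: mulR]]
step 3: [C=(λu. u) | E=∅ | K=[arg :: let w :: mulR]]
step 4: [C=(let y = 0 in 3) | E=∅ | K=[fun :: let w :: mulR]]
step 5: [C=0 | E=∅ | K=[let y :: fun :: let w :: mulR]]
step 6: [C=3 | E={y↦0} | K=[fun :: let w :: mulR]]
step 7: [C=u | E={u↦3} | K=[let w :: mulR]]
step 8: [C=-1 | E={w↦3} | K=[mulR]]
step 9: [C=((λu. ((λx. u) ((λp. ((λv. 6) 3)) 1))) ((1 + -1) * (1 * 5))) | E=∅ | K=[mulL(-1)]]
step 10: [C=(λu. ((λx. u) ((λp. ((λv. 6) 3)) 1))) | E=∅ | K=[arg :: mulL(-1)]]
step 11: [C=((1 + -1) * (1 * 5)) | E=∅ | K=[fun :: mulL(-1)]]
step 12: [C=(1 + -1) | E=∅ | K=[mulR :: fun :: mulL(-1)]]
step 13: [C=1 | E=∅ | K=[addR :: mulR :: fun :: mulL(-1)]]
step 14: [C=-1 | E=∅ | K=[addL(1) :: mulR :: fun :: mulL(-1)]]
step 15: [C=(1 * 5) | E=∅ | K=[mulL(0) :: fun :: mulL(-1)]]
step 16: [C=1 | E=∅ | K=[mulR :: mulL(0) :: fun :: mulL(-1)]]
step 17: [C=5 | E=∅ | K=[mulL(1) :: mulL(0) :: fun :: mulL(-1)]]
step 18: [C=((λx. u) ((λp. ((λv. 6) 3)) 1)) | E={u↦0} | K=[mulL(-1)]]
step 19: [C=(λx. u) | E={u↦0} | K=[arg :: mulL(-1)]]
step 20: [C=((λp. ((λv. 6) 3)) 1) | E={u↦0} | K=[fun :: mulL(-1)]]
step 21: [C=(λp. ((λv. 6) 3)) | E={u↦0} | K=[arg :: fun :: mulL(-1)]]
step 22: [C=1 | E={u↦0} | K=[fun :: fun :: mulL(-1)]]
step 23: [C=((λv. 6) 3) | E={p↦1, u↦0} | K=[fun :: mulL(-1)]]
step 24: [C=(λv. 6) | E={p↦1, u↦0} | K=[arg :: fun :: mulL(-1)]]
step 25: [C=3 | E={p↦1, u↦0} | K=[fun :: fun :: mulL(-1)]]
step 26: [C=6 | E={v↦3, p↦1, u↦0} | K=[fun :: mulL(-1)]]
step 27: [C=u | E={x↦6, u↦0} | K=[mulL(-1)]]
→ final value 0

Answer: 0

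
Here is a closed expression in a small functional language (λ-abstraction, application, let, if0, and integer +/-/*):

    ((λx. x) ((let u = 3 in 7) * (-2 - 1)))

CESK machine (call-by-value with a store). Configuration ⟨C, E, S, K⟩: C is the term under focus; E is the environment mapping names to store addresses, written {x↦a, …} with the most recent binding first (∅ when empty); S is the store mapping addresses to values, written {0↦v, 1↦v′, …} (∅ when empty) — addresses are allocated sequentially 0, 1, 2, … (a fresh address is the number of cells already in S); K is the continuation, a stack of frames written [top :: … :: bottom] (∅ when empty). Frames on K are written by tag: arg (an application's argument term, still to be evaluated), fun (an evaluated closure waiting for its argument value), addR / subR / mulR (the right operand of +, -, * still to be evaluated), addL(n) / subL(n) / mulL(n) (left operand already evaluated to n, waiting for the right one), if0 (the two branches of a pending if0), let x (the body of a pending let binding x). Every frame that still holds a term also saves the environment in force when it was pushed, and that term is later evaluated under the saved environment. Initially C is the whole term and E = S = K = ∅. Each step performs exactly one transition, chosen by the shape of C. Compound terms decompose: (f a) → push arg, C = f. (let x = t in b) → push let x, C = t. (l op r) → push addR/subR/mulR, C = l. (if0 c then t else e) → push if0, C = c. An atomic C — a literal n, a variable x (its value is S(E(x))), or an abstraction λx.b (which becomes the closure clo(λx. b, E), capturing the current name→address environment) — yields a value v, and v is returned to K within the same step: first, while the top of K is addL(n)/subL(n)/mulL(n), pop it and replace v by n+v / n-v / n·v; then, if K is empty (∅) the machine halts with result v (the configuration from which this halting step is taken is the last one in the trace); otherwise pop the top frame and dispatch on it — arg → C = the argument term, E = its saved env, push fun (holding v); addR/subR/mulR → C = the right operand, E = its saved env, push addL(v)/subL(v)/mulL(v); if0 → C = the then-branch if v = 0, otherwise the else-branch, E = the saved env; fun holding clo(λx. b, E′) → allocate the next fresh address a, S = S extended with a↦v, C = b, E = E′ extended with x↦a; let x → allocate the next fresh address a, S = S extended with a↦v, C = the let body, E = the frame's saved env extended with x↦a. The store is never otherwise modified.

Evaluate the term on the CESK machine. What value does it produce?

[0] ⟨C=((λx. x) ((let u = 3 in 7) * (-2 - 1))); E=∅; S=∅; K=∅⟩
[1] ⟨C=(λx. x); E=∅; S=∅; K=[arg]⟩
[2] ⟨C=((let u = 3 in 7) * (-2 - 1)); E=∅; S=∅; K=[fun]⟩
[3] ⟨C=(let u = 3 in 7); E=∅; S=∅; K=[mulR :: fun]⟩
[4] ⟨C=3; E=∅; S=∅; K=[let u :: mulR :: fun]⟩
[5] ⟨C=7; E={u↦0}; S={0↦3}; K=[mulR :: fun]⟩
[6] ⟨C=(-2 - 1); E=∅; S={0↦3}; K=[mulL(7) :: fun]⟩
[7] ⟨C=-2; E=∅; S={0↦3}; K=[subR :: mulL(7) :: fun]⟩
[8] ⟨C=1; E=∅; S={0↦3}; K=[subL(-2) :: mulL(7) :: fun]⟩
[9] ⟨C=x; E={x↦1}; S={0↦3, 1↦-21}; K=∅⟩
→ final value -21

Answer: -21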